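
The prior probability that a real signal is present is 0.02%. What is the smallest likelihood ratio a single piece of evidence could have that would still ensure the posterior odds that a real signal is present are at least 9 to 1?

44991

Prior odds = 0.0002/0.9998 = 1/4999.
Target odds = 9.
Required Bayes factor = 9 ÷ (1/4999) = 44991.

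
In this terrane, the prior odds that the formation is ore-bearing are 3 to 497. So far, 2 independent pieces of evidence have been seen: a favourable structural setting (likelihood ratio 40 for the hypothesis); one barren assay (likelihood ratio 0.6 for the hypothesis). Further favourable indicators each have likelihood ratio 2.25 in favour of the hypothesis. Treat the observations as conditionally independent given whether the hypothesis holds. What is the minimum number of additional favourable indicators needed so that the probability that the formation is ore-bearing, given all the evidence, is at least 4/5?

Prior odds = 3/497.
Combined Bayes factor of the evidence already in hand = 40 × 0.6 = 24.
Odds after that evidence = (3/497) × 24 = 72/497.
Target odds = 0.8/0.2 = 4.
Need 2.25ⁿ ≥ 4 ÷ (72/497) = 497/18.
2.25⁴ = 25.62890625 falls short of 497/18 but 2.25⁵ = 59049/1024 reaches it, so n = 5.

5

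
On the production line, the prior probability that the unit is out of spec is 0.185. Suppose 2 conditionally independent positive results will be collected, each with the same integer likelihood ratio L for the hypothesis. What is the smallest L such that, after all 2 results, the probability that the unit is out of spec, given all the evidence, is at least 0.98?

Prior odds = 0.185/0.815 = 37/163.
Target odds = 0.98/0.02 = 49.
Need L² ≥ 49 ÷ (37/163) = 7987/37.
14² = 196 < 7987/37 ≤ 225 = 15², so L = 15.

15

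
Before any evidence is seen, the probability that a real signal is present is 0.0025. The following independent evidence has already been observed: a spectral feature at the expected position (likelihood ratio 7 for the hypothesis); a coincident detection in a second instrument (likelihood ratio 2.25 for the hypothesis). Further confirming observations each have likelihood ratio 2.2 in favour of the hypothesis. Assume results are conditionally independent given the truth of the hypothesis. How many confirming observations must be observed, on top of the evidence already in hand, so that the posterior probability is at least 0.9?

Prior odds = 0.0025/0.9975 = 1/399.
Combined Bayes factor of the evidence already in hand = 7 × 2.25 = 15.75.
Odds after that evidence = (1/399) × 15.75 = 3/76.
Target odds = 0.9/0.1 = 9.
Need 2.2ⁿ ≥ 9 ÷ (3/76) = 228.
2.2⁶ = 1771561/15625 falls short of 228 but 2.2⁷ = 19487171/78125 reaches it, so n = 7.

7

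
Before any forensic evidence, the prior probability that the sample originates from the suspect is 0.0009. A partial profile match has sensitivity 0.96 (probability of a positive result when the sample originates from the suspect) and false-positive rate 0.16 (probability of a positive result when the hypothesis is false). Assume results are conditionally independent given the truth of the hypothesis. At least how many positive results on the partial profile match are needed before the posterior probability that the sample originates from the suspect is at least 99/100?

Prior odds: 0.0009 ÷ 0.9991 = 9/9991.
Likelihood ratio of a positive result = 0.96/0.16 = 6.
Target posterior odds = 0.99/0.01 = 99.
Require 6ⁿ ≥ 99 ÷ (9/9991) = 109901.
6⁶ = 46656 falls short of 109901 but 6⁷ = 279936 reaches it, so n = 7.

7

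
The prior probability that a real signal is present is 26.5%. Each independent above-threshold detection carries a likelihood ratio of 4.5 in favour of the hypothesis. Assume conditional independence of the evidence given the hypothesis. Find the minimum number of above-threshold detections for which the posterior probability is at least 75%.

Prior odds: 0.265 ÷ 0.735 = 53/147.
Likelihood ratio per above-threshold detection = 4.5.
Target odds: 0.75 ÷ 0.25 = 3.
Need (53/147) × 4.5ⁿ ≥ 3, i.e. 4.5ⁿ ≥ 441/53.
4.5¹ = 4.5 falls short of 441/53 but 4.5² = 20.25 reaches it, so n = 2.

2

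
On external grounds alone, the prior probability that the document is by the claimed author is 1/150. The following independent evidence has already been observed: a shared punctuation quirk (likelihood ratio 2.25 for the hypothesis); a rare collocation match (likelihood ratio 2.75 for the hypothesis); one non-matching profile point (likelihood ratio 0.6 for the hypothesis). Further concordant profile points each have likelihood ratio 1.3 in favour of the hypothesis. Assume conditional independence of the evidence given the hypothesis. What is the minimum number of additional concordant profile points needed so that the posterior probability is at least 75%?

19

Prior odds = (1/150)/(149/150) = 1/149.
Combined Bayes factor of the evidence already in hand = 2.25 × 2.75 × 0.6 = 3.7125.
Odds after that evidence = (1/149) × 3.7125 = 297/11920.
Target odds = 0.75/0.25 = 3.
Need 1.3ⁿ ≥ 3 ÷ (297/11920) = 11920/99.
1.3¹⁸ ≈112.455 falls short of 11920/99 but 1.3¹⁹ ≈146.192 reaches it, so n = 19.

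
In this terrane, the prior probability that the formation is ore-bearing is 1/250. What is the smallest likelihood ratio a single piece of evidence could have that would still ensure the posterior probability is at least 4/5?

Prior odds = 0.004/0.996 = 1/249.
Target odds = 0.8/0.2 = 4.
Required Bayes factor = 4 ÷ (1/249) = 996.

996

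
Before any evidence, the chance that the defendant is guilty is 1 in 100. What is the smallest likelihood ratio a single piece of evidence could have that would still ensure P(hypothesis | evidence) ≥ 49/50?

Prior odds = 0.01/0.99 = 1/99.
Target odds = 0.98/0.02 = 49.
Required Bayes factor = 49 ÷ (1/99) = 4851.

4851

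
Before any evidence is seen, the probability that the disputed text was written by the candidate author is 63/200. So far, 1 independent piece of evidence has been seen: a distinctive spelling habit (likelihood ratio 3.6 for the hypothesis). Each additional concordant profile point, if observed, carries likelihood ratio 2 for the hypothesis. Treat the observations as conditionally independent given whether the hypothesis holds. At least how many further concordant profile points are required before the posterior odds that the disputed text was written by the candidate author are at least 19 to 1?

4

Prior odds = 0.315/0.685 = 63/137.
Bayes factor of the evidence already in hand = 3.6.
Odds after that evidence = (63/137) × 3.6 = 1134/685.
Target odds = 19.
Need 2ⁿ ≥ 19 ÷ (1134/685) = 13015/1134.
2³ = 8 falls short of 13015/1134 but 2⁴ = 16 reaches it, so n = 4.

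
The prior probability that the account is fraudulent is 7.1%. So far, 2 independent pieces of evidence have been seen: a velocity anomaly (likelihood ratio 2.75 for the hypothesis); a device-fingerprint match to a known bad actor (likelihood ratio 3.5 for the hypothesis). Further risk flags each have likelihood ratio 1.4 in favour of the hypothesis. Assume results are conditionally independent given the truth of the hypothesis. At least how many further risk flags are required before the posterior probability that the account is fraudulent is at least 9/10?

8

Prior odds = 0.071/0.929 = 71/929.
Combined Bayes factor of the evidence already in hand = 2.75 × 3.5 = 9.625.
Odds after that evidence = (71/929) × 9.625 = 5467/7432.
Target odds = 0.9/0.1 = 9.
Need 1.4ⁿ ≥ 9 ÷ (5467/7432) = 66888/5467.
1.4⁷ = 823543/78125 falls short of 66888/5467 but 1.4⁸ = 5764801/390625 reaches it, so n = 8.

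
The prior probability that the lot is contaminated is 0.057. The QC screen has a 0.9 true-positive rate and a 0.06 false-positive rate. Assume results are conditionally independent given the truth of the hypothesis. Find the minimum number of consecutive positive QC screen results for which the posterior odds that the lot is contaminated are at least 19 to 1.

3

Prior odds: 0.057 ÷ 0.943 = 57/943.
Likelihood ratio of a positive result = 0.9/0.06 = 15.
Target odds = 19.
Require 15ⁿ ≥ 19 ÷ (57/943) = 943/3.
15² = 225 falls short of 943/3 but 15³ = 3375 reaches it, so n = 3.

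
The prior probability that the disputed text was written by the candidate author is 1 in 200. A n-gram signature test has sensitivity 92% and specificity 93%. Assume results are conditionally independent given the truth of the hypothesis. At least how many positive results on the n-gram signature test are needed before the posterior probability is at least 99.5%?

5

Prior odds = 0.005/0.995 = 1/199.
False-positive rate = 1 − 0.93 = 0.07; likelihood ratio of a positive = 0.92/0.07 = 92/7.
Target posterior odds = 0.995/0.005 = 199.
Require (92/7)ⁿ ≥ 199 ÷ (1/199) = 39601.
(92/7)⁴ = 71639296/2401 falls short of 39601 but (92/7)⁵ ≈392147 reaches it, so n = 5.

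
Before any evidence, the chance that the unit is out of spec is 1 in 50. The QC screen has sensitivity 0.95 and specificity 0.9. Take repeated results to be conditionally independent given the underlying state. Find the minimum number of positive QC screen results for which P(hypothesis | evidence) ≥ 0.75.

Prior odds: 0.02 ÷ 0.98 = 1/49.
False-positive rate = 1 − 0.9 = 0.1; likelihood ratio of a positive = 0.95/0.1 = 9.5.
Target odds: 0.75 ÷ 0.25 = 3.
Need (1/49) × 9.5ⁿ ≥ 3, i.e. 9.5ⁿ ≥ 147.
9.5² = 90.25 falls short of 147 but 9.5³ = 857.375 reaches it, so n = 3.

3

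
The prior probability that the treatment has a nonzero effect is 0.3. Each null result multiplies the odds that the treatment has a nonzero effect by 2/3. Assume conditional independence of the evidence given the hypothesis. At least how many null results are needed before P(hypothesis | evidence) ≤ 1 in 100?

Prior odds: 0.3 ÷ 0.7 = 3/7.
Likelihood ratio per null result = 2/3.
Target odds: 0.01 ÷ 0.99 = 1/99.
Need (3/7) × (2/3)ⁿ ≤ 1/99, i.e. (2/3)ⁿ ≤ 7/297.
(2/3)⁹ = 512/19683 is still above 7/297 but (2/3)¹⁰ = 1024/59049 is at or below it, so n = 10.

10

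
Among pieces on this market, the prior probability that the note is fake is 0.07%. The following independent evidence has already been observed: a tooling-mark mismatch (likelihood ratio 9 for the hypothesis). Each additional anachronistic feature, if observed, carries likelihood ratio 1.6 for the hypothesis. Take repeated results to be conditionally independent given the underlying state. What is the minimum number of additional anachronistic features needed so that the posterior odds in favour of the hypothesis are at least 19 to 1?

18

Prior odds = 0.0007/0.9993 = 7/9993.
Bayes factor of the evidence already in hand = 9.
Odds after that evidence = (7/9993) × 9 = 21/3331.
Target odds = 19.
Need 1.6ⁿ ≥ 19 ÷ (21/3331) = 63289/21.
1.6¹⁷ ≈2951.48 falls short of 63289/21 but 1.6¹⁸ ≈4722.37 reaches it, so n = 18.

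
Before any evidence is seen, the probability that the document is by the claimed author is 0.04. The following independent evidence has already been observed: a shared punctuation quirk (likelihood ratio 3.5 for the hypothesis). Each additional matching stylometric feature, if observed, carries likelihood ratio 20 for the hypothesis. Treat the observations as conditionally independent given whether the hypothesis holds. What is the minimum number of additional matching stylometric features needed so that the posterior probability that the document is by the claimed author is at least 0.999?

Prior odds = 0.04/0.96 = 1/24.
Bayes factor of the evidence already in hand = 3.5.
Odds after that evidence = (1/24) × 3.5 = 7/48.
Target odds = 0.999/0.001 = 999.
Need 20ⁿ ≥ 999 ÷ (7/48) = 47952/7.
20² = 400 falls short of 47952/7 but 20³ = 8000 reaches it, so n = 3.

3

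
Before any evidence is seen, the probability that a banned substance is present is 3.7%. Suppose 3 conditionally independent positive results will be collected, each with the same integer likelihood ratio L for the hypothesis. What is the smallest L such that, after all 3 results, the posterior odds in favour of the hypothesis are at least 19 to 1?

8

Prior odds = 0.037/0.963 = 37/963.
Target odds = 19.
Need L³ ≥ 19 ÷ (37/963) = 18297/37.
7³ = 343 < 18297/37 ≤ 512 = 8³, so L = 8.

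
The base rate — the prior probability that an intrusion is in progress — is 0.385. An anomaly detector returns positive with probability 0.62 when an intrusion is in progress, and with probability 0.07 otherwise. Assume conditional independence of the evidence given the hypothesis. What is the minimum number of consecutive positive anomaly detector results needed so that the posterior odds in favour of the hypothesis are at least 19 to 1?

Prior odds: 0.385 ÷ 0.615 = 77/123.
Likelihood ratio of a positive result = 0.62/0.07 = 62/7.
Target odds = 19.
Require (62/7)ⁿ ≥ 19 ÷ (77/123) = 2337/77.
(62/7)¹ = 62/7 falls short of 2337/77 but (62/7)² = 3844/49 reaches it, so n = 2.

2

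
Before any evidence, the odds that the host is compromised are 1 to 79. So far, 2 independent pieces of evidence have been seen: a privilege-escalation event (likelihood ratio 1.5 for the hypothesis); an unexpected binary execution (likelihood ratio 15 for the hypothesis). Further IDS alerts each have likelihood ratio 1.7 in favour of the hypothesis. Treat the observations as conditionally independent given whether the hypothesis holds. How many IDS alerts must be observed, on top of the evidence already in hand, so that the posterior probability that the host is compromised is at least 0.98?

10

Prior odds = 1/79.
Combined Bayes factor of the evidence already in hand = 1.5 × 15 = 22.5.
Odds after that evidence = (1/79) × 22.5 = 45/158.
Target odds = 0.98/0.02 = 49.
Need 1.7ⁿ ≥ 49 ÷ (45/158) = 7742/45.
1.7⁹ ≈118.588 falls short of 7742/45 but 1.7¹⁰ ≈201.599 reaches it, so n = 10.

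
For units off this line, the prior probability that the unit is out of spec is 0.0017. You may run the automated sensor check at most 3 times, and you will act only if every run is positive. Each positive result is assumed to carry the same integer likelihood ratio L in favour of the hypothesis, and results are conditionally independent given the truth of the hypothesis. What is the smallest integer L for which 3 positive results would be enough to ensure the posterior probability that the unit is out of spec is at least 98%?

Prior odds = 0.0017/0.9983 = 17/9983.
Target odds = 0.98/0.02 = 49.
Need L³ ≥ 49 ÷ (17/9983) = 489167/17.
30³ = 27000 < 489167/17 ≤ 29791 = 31³, so L = 31.

31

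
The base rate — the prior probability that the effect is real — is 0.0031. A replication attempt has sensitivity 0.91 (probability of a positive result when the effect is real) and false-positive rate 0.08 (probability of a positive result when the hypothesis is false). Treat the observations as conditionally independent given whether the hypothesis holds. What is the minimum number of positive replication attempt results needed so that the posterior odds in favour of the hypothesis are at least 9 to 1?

Prior odds = 0.0031/0.9969 = 31/9969.
Likelihood ratio of a positive result = 0.91/0.08 = 11.375.
Target odds = 9.
Require 11.375ⁿ ≥ 9 ÷ (31/9969) = 89721/31.
11.375³ = 753571/512 falls short of 89721/31 but 11.375⁴ = 68574961/4096 reaches it, so n = 4.

4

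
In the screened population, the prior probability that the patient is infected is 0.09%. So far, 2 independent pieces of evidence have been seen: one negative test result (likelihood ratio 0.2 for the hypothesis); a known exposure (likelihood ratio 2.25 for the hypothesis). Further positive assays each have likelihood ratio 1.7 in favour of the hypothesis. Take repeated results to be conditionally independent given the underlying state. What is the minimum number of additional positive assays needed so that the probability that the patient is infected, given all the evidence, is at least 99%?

24

Prior odds = 0.0009/0.9991 = 9/9991.
Combined Bayes factor of the evidence already in hand = 0.2 × 2.25 = 0.45.
Odds after that evidence = (9/9991) × 0.45 = 81/199820.
Target odds = 0.99/0.01 = 99.
Need 1.7ⁿ ≥ 99 ÷ (81/199820) = 2198020/9.
1.7²³ ≈199676 falls short of 2198020/9 but 1.7²⁴ ≈339449 reaches it, so n = 24.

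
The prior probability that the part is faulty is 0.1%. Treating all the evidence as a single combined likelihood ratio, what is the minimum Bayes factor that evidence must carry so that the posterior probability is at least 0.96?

Prior odds = 0.001/0.999 = 1/999.
Target odds = 0.96/0.04 = 24.
Required Bayes factor = 24 ÷ (1/999) = 23976.

23976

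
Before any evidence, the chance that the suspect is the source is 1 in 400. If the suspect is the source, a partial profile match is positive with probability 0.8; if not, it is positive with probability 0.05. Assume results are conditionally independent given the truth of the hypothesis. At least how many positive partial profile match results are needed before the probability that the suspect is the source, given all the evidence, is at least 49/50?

4

Prior odds = 0.0025/0.9975 = 1/399.
Likelihood ratio of a positive = 0.8/0.05 = 16.
Target posterior odds = 0.98/0.02 = 49.
Require 16ⁿ ≥ 49 ÷ (1/399) = 19551.
16³ = 4096 falls short of 19551 but 16⁴ = 65536 reaches it, so n = 4.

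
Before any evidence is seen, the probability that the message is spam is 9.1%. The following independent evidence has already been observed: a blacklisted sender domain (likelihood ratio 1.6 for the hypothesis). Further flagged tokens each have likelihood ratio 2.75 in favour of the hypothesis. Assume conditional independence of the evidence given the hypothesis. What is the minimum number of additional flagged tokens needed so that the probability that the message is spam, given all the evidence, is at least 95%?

Prior odds = 0.091/0.909 = 91/909.
Bayes factor of the evidence already in hand = 1.6.
Odds after that evidence = (91/909) × 1.6 = 728/4545.
Target odds = 0.95/0.05 = 19.
Need 2.75ⁿ ≥ 19 ÷ (728/4545) = 86355/728.
2.75⁴ = 57.19140625 falls short of 86355/728 but 2.75⁵ = 161051/1024 reaches it, so n = 5.

5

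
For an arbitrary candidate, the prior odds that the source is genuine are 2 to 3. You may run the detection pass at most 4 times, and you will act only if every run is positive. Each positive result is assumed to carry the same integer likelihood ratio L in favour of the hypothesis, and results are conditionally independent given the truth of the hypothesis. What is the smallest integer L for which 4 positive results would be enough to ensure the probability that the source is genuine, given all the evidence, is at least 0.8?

2

Prior odds = 2/3.
Target odds = 0.8/0.2 = 4.
Need L⁴ ≥ 4 ÷ (2/3) = 6.
1⁴ = 1 < 6 ≤ 16 = 2⁴, so L = 2.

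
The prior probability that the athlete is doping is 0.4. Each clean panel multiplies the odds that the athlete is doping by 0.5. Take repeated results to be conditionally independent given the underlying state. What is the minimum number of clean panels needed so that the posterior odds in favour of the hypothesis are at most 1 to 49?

6

Prior odds = 0.4/0.6 = 2/3.
Likelihood ratio per clean panel = 0.5.
Target odds = 1/49.
Need (2/3) × 0.5ⁿ ≤ 1/49, i.e. 0.5ⁿ ≤ 3/98.
0.5⁵ = 0.03125 is still above 3/98 but 0.5⁶ = 0.015625 is at or below it, so n = 6.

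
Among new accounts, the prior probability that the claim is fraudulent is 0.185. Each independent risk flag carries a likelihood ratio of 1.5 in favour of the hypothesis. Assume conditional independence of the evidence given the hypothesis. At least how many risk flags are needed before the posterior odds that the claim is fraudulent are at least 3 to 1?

7

Prior odds: 0.185 ÷ 0.815 = 37/163.
Likelihood ratio per risk flag = 1.5.
Target odds = 3.
Require 1.5ⁿ ≥ 3 ÷ (37/163) = 489/37.
1.5⁶ = 11.390625 falls short of 489/37 but 1.5⁷ = 17.0859375 reaches it, so n = 7.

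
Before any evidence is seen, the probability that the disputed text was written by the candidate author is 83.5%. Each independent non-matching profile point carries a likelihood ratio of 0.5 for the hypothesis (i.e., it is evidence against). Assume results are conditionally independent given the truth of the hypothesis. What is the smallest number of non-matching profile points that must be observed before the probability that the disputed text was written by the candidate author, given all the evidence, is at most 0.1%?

13

Prior odds = 0.835/0.165 = 167/33.
Likelihood ratio per non-matching profile point = 0.5.
Target odds: 0.001 ÷ 0.999 = 1/999.
Need (167/33) × 0.5ⁿ ≤ 1/999, i.e. 0.5ⁿ ≤ 11/55611.
0.5¹² = 1/4096 is still above 11/55611 but 0.5¹³ = 1/8192 is at or below it, so n = 13.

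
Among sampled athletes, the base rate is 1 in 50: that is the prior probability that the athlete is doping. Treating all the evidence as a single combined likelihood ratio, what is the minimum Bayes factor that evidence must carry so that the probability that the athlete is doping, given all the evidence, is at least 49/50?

2401

Prior odds = 0.02/0.98 = 1/49.
Target odds = 0.98/0.02 = 49.
Required Bayes factor = 49 ÷ (1/49) = 2401.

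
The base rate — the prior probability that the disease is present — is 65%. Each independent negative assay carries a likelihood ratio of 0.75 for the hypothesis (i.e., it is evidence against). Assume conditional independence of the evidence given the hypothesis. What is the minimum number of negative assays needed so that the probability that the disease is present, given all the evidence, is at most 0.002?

24

Prior odds: 0.65 ÷ 0.35 = 13/7.
Likelihood ratio per negative assay = 0.75.
Target odds: 0.002 ÷ 0.998 = 1/499.
Need (13/7) × 0.75ⁿ ≤ 1/499, i.e. 0.75ⁿ ≤ 7/6487.
0.75²³ ≈0.00133786 is still above 7/6487 but 0.75²⁴ ≈0.00100339 is at or below it, so n = 24.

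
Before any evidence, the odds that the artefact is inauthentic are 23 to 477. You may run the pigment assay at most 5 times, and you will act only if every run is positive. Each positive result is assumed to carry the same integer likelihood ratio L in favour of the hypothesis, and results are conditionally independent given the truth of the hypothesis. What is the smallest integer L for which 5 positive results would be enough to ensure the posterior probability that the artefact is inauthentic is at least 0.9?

Prior odds = 23/477.
Target odds = 0.9/0.1 = 9.
Need L⁵ ≥ 9 ÷ (23/477) = 4293/23.
2⁵ = 32 < 4293/23 ≤ 243 = 3⁵, so L = 3.

3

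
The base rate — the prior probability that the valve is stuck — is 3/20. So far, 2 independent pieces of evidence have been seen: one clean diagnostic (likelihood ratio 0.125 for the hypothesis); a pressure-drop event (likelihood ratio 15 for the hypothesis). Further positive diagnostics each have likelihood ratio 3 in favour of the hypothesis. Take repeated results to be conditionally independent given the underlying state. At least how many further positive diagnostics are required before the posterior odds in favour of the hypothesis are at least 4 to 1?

Prior odds = 0.15/0.85 = 3/17.
Combined Bayes factor of the evidence already in hand = 0.125 × 15 = 1.875.
Odds after that evidence = (3/17) × 1.875 = 45/136.
Target odds = 4.
Need 3ⁿ ≥ 4 ÷ (45/136) = 544/45.
3² = 9 falls short of 544/45 but 3³ = 27 reaches it, so n = 3.

3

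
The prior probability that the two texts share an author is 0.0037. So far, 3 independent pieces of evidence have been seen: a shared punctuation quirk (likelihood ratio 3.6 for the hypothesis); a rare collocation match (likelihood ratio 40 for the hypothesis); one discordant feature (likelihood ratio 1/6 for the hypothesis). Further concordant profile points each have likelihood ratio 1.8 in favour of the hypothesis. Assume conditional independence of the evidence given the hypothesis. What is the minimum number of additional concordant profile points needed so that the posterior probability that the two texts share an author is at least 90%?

Prior odds = 0.0037/0.9963 = 37/9963.
Combined Bayes factor of the evidence already in hand = 3.6 × 40 × (1/6) = 24.
Odds after that evidence = (37/9963) × 24 = 296/3321.
Target odds = 0.9/0.1 = 9.
Need 1.8ⁿ ≥ 9 ÷ (296/3321) = 29889/296.
1.8⁷ = 4782969/78125 falls short of 29889/296 but 1.8⁸ = 43046721/390625 reaches it, so n = 8.

8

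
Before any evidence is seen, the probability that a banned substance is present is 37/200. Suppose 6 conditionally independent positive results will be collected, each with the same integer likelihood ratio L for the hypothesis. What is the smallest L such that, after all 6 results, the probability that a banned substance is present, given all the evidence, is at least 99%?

Prior odds = 0.185/0.815 = 37/163.
Target odds = 0.99/0.01 = 99.
Need L⁶ ≥ 99 ÷ (37/163) = 16137/37.
2⁶ = 64 < 16137/37 ≤ 729 = 3⁶, so L = 3.

3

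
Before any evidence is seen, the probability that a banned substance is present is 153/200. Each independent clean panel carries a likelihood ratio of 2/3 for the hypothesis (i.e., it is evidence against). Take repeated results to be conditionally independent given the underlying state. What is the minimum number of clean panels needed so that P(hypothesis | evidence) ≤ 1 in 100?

Prior odds = 0.765/0.235 = 153/47.
Likelihood ratio per clean panel = 2/3.
Target odds: 0.01 ÷ 0.99 = 1/99.
Need (153/47) × (2/3)ⁿ ≤ 1/99, i.e. (2/3)ⁿ ≤ 47/15147.
(2/3)¹⁴ = 16384/4782969 is still above 47/15147 but (2/3)¹⁵ = 32768/14348907 is at or below it, so n = 15.

15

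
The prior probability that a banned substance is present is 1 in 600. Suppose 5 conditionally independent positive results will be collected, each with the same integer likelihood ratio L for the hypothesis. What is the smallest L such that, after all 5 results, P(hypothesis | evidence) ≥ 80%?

Prior odds = (1/600)/(599/600) = 1/599.
Target odds = 0.8/0.2 = 4.
Need L⁵ ≥ 4 ÷ (1/599) = 2396.
4⁵ = 1024 < 2396 ≤ 3125 = 5⁵, so L = 5.

5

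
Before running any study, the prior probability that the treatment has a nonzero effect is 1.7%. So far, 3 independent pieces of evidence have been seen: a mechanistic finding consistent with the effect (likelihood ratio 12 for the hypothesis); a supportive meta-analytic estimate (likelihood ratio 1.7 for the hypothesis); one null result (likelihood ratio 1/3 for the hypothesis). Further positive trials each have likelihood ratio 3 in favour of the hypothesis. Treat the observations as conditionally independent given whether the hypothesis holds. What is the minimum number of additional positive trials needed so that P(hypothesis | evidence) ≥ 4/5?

4

Prior odds = 0.017/0.983 = 17/983.
Combined Bayes factor of the evidence already in hand = 12 × 1.7 × (1/3) = 6.8.
Odds after that evidence = (17/983) × 6.8 = 578/4915.
Target odds = 0.8/0.2 = 4.
Need 3ⁿ ≥ 4 ÷ (578/4915) = 9830/289.
3³ = 27 falls short of 9830/289 but 3⁴ = 81 reaches it, so n = 4.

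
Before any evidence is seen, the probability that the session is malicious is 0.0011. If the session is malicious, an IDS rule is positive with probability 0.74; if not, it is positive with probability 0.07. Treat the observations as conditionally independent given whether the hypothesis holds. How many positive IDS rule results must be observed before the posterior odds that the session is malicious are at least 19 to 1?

5

Prior odds = 0.0011/0.9989 = 11/9989.
Likelihood ratio of a positive = 0.74/0.07 = 74/7.
Target odds = 19.
Require (74/7)ⁿ ≥ 19 ÷ (11/9989) = 189791/11.
(74/7)⁴ = 29986576/2401 falls short of 189791/11 but (74/7)⁵ ≈132029 reaches it, so n = 5.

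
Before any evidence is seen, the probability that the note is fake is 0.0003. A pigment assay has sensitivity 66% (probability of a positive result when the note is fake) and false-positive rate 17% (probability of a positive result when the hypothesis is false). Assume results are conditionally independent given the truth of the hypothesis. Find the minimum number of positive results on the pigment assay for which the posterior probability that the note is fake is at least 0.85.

Prior odds = 0.0003/0.9997 = 3/9997.
Likelihood ratio of a positive result = 0.66/0.17 = 66/17.
Target posterior odds = 0.85/0.15 = 17/3.
Require (66/17)ⁿ ≥ 17/3 ÷ (3/9997) = 169949/9.
(66/17)⁷ ≈13294.3 falls short of 169949/9 but (66/17)⁸ ≈51613.1 reaches it, so n = 8.

8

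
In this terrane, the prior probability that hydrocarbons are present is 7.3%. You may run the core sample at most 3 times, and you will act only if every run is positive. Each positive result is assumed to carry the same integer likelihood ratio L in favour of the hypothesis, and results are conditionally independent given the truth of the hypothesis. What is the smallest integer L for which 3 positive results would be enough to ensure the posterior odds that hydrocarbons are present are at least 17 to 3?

5

Prior odds = 0.073/0.927 = 73/927.
Target odds = 17/3.
Need L³ ≥ 17/3 ÷ (73/927) = 5253/73.
4³ = 64 < 5253/73 ≤ 125 = 5³, so L = 5.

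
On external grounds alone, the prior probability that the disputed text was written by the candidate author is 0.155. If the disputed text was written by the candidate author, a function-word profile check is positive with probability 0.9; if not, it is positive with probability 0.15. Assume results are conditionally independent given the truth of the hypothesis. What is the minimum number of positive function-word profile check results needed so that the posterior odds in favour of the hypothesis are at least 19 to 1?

3

Prior odds: 0.155 ÷ 0.845 = 31/169.
Likelihood ratio of a positive = 0.9/0.15 = 6.
Target odds = 19.
Require 6ⁿ ≥ 19 ÷ (31/169) = 3211/31.
6² = 36 falls short of 3211/31 but 6³ = 216 reaches it, so n = 3.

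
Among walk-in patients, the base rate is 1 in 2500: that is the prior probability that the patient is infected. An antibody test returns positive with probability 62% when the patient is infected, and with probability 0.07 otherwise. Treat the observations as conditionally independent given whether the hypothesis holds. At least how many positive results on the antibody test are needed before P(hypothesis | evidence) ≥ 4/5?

5

Prior odds = 0.0004/0.9996 = 1/2499.
Likelihood ratio of a positive result = 0.62/0.07 = 62/7.
Target posterior odds = 0.8/0.2 = 4.
Require (62/7)ⁿ ≥ 4 ÷ (1/2499) = 9996.
(62/7)⁴ = 14776336/2401 falls short of 9996 but (62/7)⁵ = 916132832/16807 reaches it, so n = 5.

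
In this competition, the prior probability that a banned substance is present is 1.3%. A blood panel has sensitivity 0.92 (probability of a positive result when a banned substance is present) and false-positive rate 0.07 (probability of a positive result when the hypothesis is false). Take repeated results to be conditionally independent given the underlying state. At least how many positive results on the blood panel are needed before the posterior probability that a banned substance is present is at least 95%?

3

Prior odds: 0.013 ÷ 0.987 = 13/987.
Likelihood ratio of a positive result = 0.92/0.07 = 92/7.
Target odds: 0.95 ÷ 0.05 = 19.
Need (13/987) × (92/7)ⁿ ≥ 19, i.e. (92/7)ⁿ ≥ 18753/13.
(92/7)² = 8464/49 falls short of 18753/13 but (92/7)³ = 778688/343 reaches it, so n = 3.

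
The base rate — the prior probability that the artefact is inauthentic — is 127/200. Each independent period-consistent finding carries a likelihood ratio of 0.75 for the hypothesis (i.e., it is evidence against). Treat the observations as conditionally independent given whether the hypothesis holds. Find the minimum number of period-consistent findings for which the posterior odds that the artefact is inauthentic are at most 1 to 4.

Prior odds = 0.635/0.365 = 127/73.
Likelihood ratio per period-consistent finding = 0.75.
Target odds = 0.25.
Require 0.75ⁿ ≤ 0.25 ÷ (127/73) = 73/508.
0.75⁶ = 729/4096 is still above 73/508 but 0.75⁷ = 2187/16384 is at or below it, so n = 7.

7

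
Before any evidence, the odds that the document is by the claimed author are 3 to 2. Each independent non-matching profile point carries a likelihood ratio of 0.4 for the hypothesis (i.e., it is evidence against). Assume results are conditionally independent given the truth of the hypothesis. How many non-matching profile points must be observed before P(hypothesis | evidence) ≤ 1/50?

Prior odds = 1.5.
Likelihood ratio per non-matching profile point = 0.4.
Target posterior odds = 0.02/0.98 = 1/49.
Need 1.5 × 0.4ⁿ ≤ 1/49, i.e. 0.4ⁿ ≤ 2/147.
0.4⁴ = 0.0256 is still above 2/147 but 0.4⁵ = 0.01024 is at or below it, so n = 5.

5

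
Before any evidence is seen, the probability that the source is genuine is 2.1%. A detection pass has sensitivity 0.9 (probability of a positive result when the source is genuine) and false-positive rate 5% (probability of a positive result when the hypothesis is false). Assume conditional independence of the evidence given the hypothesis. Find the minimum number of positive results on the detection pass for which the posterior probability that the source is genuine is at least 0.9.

Prior odds: 0.021 ÷ 0.979 = 21/979.
Likelihood ratio of a positive result = 0.9/0.05 = 18.
Target odds: 0.9 ÷ 0.1 = 9.
Require 18ⁿ ≥ 9 ÷ (21/979) = 2937/7.
18² = 324 falls short of 2937/7 but 18³ = 5832 reaches it, so n = 3.

3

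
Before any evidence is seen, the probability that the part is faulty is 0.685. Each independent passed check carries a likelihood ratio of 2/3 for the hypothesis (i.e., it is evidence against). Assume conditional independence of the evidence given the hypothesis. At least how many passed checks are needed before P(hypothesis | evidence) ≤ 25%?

5

Prior odds: 0.685 ÷ 0.315 = 137/63.
Likelihood ratio per passed check = 2/3.
Target odds: 0.25 ÷ 0.75 = 1/3.
Need (137/63) × (2/3)ⁿ ≤ 1/3, i.e. (2/3)ⁿ ≤ 21/137.
(2/3)⁴ = 16/81 is still above 21/137 but (2/3)⁵ = 32/243 is at or below it, so n = 5.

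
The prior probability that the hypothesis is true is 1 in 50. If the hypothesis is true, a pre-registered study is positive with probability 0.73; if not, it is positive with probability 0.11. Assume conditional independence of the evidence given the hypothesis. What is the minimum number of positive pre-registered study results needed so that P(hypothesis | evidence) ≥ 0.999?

Prior odds: 0.02 ÷ 0.98 = 1/49.
Likelihood ratio of a positive = 0.73/0.11 = 73/11.
Target posterior odds = 0.999/0.001 = 999.
Require (73/11)ⁿ ≥ 999 ÷ (1/49) = 48951.
(73/11)⁵ ≈12872.1 falls short of 48951 but (73/11)⁶ ≈85424.2 reaches it, so n = 6.

6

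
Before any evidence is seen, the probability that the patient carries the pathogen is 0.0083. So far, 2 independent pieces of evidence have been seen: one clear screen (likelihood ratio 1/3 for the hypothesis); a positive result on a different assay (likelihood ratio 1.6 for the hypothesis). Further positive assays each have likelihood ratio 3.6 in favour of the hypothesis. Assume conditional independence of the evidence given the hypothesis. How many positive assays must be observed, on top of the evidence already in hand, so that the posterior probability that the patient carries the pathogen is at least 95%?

7

Prior odds = 0.0083/0.9917 = 83/9917.
Combined Bayes factor of the evidence already in hand = (1/3) × 1.6 = 8/15.
Odds after that evidence = (83/9917) × 8/15 = 664/148755.
Target odds = 0.95/0.05 = 19.
Need 3.6ⁿ ≥ 19 ÷ (664/148755) = 2826345/664.
3.6⁶ = 34012224/15625 falls short of 2826345/664 but 3.6⁷ = 612220032/78125 reaches it, so n = 7.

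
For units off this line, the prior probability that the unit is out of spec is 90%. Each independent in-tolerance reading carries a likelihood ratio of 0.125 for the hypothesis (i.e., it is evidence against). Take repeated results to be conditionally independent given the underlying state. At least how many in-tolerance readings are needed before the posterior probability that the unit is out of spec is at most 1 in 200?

4

Prior odds = 0.9/0.1 = 9.
Likelihood ratio per in-tolerance reading = 0.125.
Target posterior odds = 0.005/0.995 = 1/199.
Require 0.125ⁿ ≤ 1/199 ÷ 9 = 1/1791.
0.125³ = 0.001953125 is still above 1/1791 but 0.125⁴ = 1/4096 is at or below it, so n = 4.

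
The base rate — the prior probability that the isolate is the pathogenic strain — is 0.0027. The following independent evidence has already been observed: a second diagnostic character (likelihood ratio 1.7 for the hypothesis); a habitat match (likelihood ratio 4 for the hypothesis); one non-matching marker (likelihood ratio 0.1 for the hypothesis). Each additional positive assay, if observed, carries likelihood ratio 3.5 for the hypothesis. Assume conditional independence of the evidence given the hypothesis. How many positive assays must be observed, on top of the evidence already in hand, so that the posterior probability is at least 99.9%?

11

Prior odds = 0.0027/0.9973 = 27/9973.
Combined Bayes factor of the evidence already in hand = 1.7 × 4 × 0.1 = 0.68.
Odds after that evidence = (27/9973) × 0.68 = 459/249325.
Target odds = 0.999/0.001 = 999.
Need 3.5ⁿ ≥ 999 ÷ (459/249325) = 9225025/17.
3.5¹⁰ = 282475249/1024 falls short of 9225025/17 but 3.5¹¹ ≈965492 reaches it, so n = 11.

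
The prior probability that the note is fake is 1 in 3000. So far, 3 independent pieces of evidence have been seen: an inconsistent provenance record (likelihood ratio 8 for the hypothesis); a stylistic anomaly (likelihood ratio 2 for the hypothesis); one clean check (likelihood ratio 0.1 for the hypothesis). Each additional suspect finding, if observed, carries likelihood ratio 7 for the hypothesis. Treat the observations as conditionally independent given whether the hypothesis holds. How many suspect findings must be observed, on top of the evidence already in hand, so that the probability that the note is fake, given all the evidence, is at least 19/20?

Prior odds = (1/3000)/(2999/3000) = 1/2999.
Combined Bayes factor of the evidence already in hand = 8 × 2 × 0.1 = 1.6.
Odds after that evidence = (1/2999) × 1.6 = 8/14995.
Target odds = 0.95/0.05 = 19.
Need 7ⁿ ≥ 19 ÷ (8/14995) = 35613.125.
7⁵ = 16807 falls short of 35613.125 but 7⁶ = 117649 reaches it, so n = 6.

6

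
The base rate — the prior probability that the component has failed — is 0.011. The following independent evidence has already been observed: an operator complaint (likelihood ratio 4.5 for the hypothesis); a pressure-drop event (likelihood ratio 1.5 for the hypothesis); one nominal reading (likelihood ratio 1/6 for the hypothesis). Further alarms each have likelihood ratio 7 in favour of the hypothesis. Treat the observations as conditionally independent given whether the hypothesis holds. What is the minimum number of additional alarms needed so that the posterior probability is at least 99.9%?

6

Prior odds = 0.011/0.989 = 11/989.
Combined Bayes factor of the evidence already in hand = 4.5 × 1.5 × (1/6) = 1.125.
Odds after that evidence = (11/989) × 1.125 = 99/7912.
Target odds = 0.999/0.001 = 999.
Need 7ⁿ ≥ 999 ÷ (99/7912) = 878232/11.
7⁵ = 16807 falls short of 878232/11 but 7⁶ = 117649 reaches it, so n = 6.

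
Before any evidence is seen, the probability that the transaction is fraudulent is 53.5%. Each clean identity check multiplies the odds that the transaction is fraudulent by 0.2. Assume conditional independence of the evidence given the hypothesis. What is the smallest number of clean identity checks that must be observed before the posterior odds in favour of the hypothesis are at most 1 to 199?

Prior odds = 0.535/0.465 = 107/93.
Likelihood ratio per clean identity check = 0.2.
Target odds = 1/199.
Require 0.2ⁿ ≤ 1/199 ÷ (107/93) = 93/21293.
0.2³ = 0.008 is still above 93/21293 but 0.2⁴ = 0.0016 is at or below it, so n = 4.

4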